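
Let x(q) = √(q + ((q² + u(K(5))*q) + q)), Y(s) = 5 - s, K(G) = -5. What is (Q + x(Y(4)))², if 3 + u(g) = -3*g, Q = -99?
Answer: (99 - √15)² ≈ 9049.2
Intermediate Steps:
u(g) = -3 - 3*g
x(q) = √(q² + 14*q) (x(q) = √(q + ((q² + (-3 - 3*(-5))*q) + q)) = √(q + ((q² + (-3 + 15)*q) + q)) = √(q + ((q² + 12*q) + q)) = √(q + (q² + 13*q)) = √(q² + 14*q))
(Q + x(Y(4)))² = (-99 + √((5 - 1*4)*(14 + (5 - 1*4))))² = (-99 + √((5 - 4)*(14 + (5 - 4))))² = (-99 + √(1*(14 + 1)))² = (-99 + √(1*15))² = (-99 + √15)²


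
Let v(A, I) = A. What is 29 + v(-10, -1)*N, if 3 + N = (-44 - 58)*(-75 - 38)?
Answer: -115201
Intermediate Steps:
N = 11523 (N = -3 + (-44 - 58)*(-75 - 38) = -3 - 102*(-113) = -3 + 11526 = 11523)
29 + v(-10, -1)*N = 29 - 10*11523 = 29 - 115230 = -115201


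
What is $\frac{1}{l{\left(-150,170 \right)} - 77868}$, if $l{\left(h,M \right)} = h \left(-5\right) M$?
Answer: $\frac{1}{49632} \approx 2.0148 \cdot 10^{-5}$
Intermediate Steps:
$l{\left(h,M \right)} = - 5 M h$ ($l{\left(h,M \right)} = - 5 h M = - 5 M h$)
$\frac{1}{l{\left(-150,170 \right)} - 77868} = \frac{1}{\left(-5\right) 170 \left(-150\right) - 77868} = \frac{1}{127500 - 77868} = \frac{1}{49632}$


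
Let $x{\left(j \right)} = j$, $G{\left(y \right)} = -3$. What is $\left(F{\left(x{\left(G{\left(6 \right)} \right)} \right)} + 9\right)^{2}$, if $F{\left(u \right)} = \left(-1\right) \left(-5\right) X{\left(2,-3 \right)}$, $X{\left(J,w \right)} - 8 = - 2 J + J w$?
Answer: $1$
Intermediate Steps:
$X{\left(J,w \right)} = 8 - 2 J + J w$ ($X{\left(J,w \right)} = 8 + \left(- 2 J + J w\right) = 8 - 2 J + J w$)
$F{\left(u \right)} = -10$ ($F{\left(u \right)} = \left(-1\right) \left(-5\right) \left(8 - 4 + 2 \left(-3\right)\right) = 5 \left(8 - 4 - 6\right) = 5 \left(-2\right) = -10$)
$\left(F{\left(x{\left(G{\left(6 \right)} \right)} \right)} + 9\right)^{2} = \left(-10 + 9\right)^{2} = \left(-1\right)^{2} = 1$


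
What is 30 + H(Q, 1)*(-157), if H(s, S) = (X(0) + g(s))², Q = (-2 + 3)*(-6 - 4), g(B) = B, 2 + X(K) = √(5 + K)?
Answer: -23363 + 3768*√5 ≈ -14938.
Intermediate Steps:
X(K) = -2 + √(5 + K)
Q = -10 (Q = 1*(-10) = -10)
H(s, S) = (-2 + s + √5)² (H(s, S) = ((-2 + √(5 + 0)) + s)² = ((-2 + √5) + s)² = (-2 + s + √5)²)
30 + H(Q, 1)*(-157) = 30 + (-2 - 10 + √5)²*(-157) = 30 + (-12 + √5)²*(-157) = 30 - 157*(-12 + √5)²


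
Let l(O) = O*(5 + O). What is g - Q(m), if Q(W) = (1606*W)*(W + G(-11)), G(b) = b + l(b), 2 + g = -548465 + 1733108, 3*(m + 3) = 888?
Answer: -162569543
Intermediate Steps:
m = 293 (m = -3 + (⅓)*888 = -3 + 296 = 293)
g = 1184641 (g = -2 + (-548465 + 1733108) = -2 + 1184643 = 1184641)
G(b) = b + b*(5 + b)
Q(W) = 1606*W*(55 + W) (Q(W) = (1606*W)*(W - 11*(6 - 11)) = (1606*W)*(W - 11*(-5)) = (1606*W)*(W + 55) = (1606*W)*(55 + W) = 1606*W*(55 + W))
g - Q(m) = 1184641 - 1606*293*(55 + 293) = 1184641 - 1606*293*348 = 1184641 - 1*163754184 = 1184641 - 163754184 = -162569543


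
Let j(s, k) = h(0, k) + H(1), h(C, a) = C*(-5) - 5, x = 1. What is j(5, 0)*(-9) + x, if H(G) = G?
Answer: 37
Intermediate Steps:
h(C, a) = -5 - 5*C (h(C, a) = -5*C - 5 = -5 - 5*C)
j(s, k) = -4 (j(s, k) = (-5 - 5*0) + 1 = (-5 + 0) + 1 = -5 + 1 = -4)
j(5, 0)*(-9) + x = -4*(-9) + 1 = 36 + 1 = 37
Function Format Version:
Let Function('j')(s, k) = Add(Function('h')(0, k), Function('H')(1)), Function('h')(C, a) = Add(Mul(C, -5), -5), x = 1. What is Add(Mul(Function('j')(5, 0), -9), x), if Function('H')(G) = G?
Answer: 37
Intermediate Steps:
Function('h')(C, a) = Add(-5, Mul(-5, C)) (Function('h')(C, a) = Add(Mul(-5, C), -5) = Add(-5, Mul(-5, C)))
Function('j')(s, k) = -4 (Function('j')(s, k) = Add(Add(-5, Mul(-5, 0)), 1) = Add(Add(-5, 0), 1) = Add(-5, 1) = -4)
Add(Mul(Function('j')(5, 0), -9), x) = Add(Mul(-4, -9), 1) = Add(36, 1) = 37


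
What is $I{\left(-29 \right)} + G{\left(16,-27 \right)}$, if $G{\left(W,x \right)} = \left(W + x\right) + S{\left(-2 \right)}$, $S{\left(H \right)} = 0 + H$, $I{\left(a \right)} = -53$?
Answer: $-66$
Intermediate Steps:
$S{\left(H \right)} = H$
$G{\left(W,x \right)} = -2 + W + x$ ($G{\left(W,x \right)} = \left(W + x\right) - 2 = -2 + W + x$)
$I{\left(-29 \right)} + G{\left(16,-27 \right)} = -53 - 13 = -66$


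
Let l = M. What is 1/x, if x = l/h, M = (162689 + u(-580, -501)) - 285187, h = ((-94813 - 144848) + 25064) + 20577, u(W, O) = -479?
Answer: 194020/122977 ≈ 1.5777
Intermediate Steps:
h = -194020 (h = (-239661 + 25064) + 20577 = -214597 + 20577 = -194020)
M = -122977 (M = (162689 - 479) - 285187 = 162210 - 285187 = -122977)
l = -122977
x = 122977/194020 (x = -122977/(-194020) = -122977*(-1/194020) = 122977/194020 ≈ 0.63384)
1/x = 1/(122977/194020) = 194020/122977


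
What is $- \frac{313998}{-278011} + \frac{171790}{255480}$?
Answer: $\frac{12797971873}{7102625028} \approx 1.8019$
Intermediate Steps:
$- \frac{313998}{-278011} + \frac{171790}{255480} = \left(-313998\right) \left(- \frac{1}{278011}\right) + 171790 \cdot \frac{1}{255480} = \frac{313998}{278011} + \frac{17179}{25548} = \frac{12797971873}{7102625028}$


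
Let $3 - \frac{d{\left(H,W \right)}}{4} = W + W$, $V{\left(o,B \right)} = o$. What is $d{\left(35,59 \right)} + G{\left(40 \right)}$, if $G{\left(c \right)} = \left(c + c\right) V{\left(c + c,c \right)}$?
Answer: $5940$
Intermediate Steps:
$G{\left(c \right)} = 4 c^{2}$ ($G{\left(c \right)} = \left(c + c\right) \left(c + c\right) = 2 c 2 c = 4 c^{2}$)
$d{\left(H,W \right)} = 12 - 8 W$ ($d{\left(H,W \right)} = 12 - 4 \left(W + W\right) = 12 - 4 \cdot 2 W = 12 - 8 W$)
$d{\left(35,59 \right)} + G{\left(40 \right)} = \left(12 - 472\right) + 4 \cdot 40^{2} = \left(12 - 472\right) + 4 \cdot 1600 = -460 + 6400 = 5940$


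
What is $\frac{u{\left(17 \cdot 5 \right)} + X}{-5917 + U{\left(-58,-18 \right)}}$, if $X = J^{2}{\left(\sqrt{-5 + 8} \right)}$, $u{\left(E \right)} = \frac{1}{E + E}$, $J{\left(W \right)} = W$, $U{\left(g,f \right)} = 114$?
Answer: $- \frac{73}{140930} \approx -0.00051799$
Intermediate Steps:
$u{\left(E \right)} = \frac{1}{2 E}$
$X = 3$ ($X = \left(\sqrt{-5 + 8}\right)^{2} = \left(\sqrt{3}\right)^{2} = 3$)
$\frac{u{\left(17 \cdot 5 \right)} + X}{-5917 + U{\left(-58,-18 \right)}} = \frac{\frac{1}{2 \cdot 17 \cdot 5} + 3}{-5917 + 114} = \frac{\frac{1}{2 \cdot 85} + 3}{-5803} = \left(\frac{1}{2} \cdot \frac{1}{85} + 3\right) \left(- \frac{1}{5803}\right) = \left(\frac{1}{170} + 3\right) \left(- \frac{1}{5803}\right) = \frac{511}{170} \left(- \frac{1}{5803}\right) = - \frac{73}{140930}$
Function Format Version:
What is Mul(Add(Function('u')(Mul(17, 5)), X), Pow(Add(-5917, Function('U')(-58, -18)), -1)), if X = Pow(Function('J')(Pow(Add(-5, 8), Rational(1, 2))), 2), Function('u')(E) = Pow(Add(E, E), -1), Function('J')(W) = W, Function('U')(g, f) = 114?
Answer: Rational(-73, 140930) ≈ -0.00051799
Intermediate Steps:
Function('u')(E) = Mul(Rational(1, 2), Pow(E, -1)) (Function('u')(E) = Pow(Mul(2, E), -1) = Mul(Rational(1, 2), Pow(E, -1)))
X = 3 (X = Pow(Pow(Add(-5, 8), Rational(1, 2)), 2) = Pow(Pow(3, Rational(1, 2)), 2) = 3)
Mul(Add(Function('u')(Mul(17, 5)), X), Pow(Add(-5917, Function('U')(-58, -18)), -1)) = Mul(Add(Mul(Rational(1, 2), Pow(Mul(17, 5), -1)), 3), Pow(Add(-5917, 114), -1)) = Mul(Add(Mul(Rational(1, 2), Pow(85, -1)), 3), Pow(-5803, -1)) = Mul(Add(Mul(Rational(1, 2), Rational(1, 85)), 3), Rational(-1, 5803)) = Mul(Add(Rational(1, 170), 3), Rational(-1, 5803)) = Mul(Rational(511, 170), Rational(-1, 5803)) = Rational(-73, 140930)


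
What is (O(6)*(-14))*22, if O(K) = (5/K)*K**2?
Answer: -9240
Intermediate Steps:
O(K) = 5*K
(O(6)*(-14))*22 = ((5*6)*(-14))*22 = (30*(-14))*22 = -420*22 = -9240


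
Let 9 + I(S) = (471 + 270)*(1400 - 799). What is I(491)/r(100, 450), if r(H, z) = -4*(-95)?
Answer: 111333/95 ≈ 1171.9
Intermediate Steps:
I(S) = 445332 (I(S) = -9 + (471 + 270)*(1400 - 799) = -9 + 741*601 = -9 + 445341 = 445332)
r(H, z) = 380
I(491)/r(100, 450) = 445332/380 = 445332*(1/380) = 111333/95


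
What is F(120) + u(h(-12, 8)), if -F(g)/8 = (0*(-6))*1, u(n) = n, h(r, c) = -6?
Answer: -6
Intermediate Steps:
F(g) = 0 (F(g) = -8*0*(-6) = -0 = -8*0 = 0)
F(120) + u(h(-12, 8)) = 0 - 6 = -6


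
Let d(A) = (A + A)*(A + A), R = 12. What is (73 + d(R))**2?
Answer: 421201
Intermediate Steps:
d(A) = 4*A**2 (d(A) = (2*A)*(2*A) = 4*A**2)
(73 + d(R))**2 = (73 + 4*12**2)**2 = (73 + 4*144)**2 = (73 + 576)**2 = 649**2 = 421201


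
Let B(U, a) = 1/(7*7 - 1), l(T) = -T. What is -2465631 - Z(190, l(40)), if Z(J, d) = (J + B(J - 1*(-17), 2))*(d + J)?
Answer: -19953073/8 ≈ -2.4941e+6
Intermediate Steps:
B(U, a) = 1/48 (B(U, a) = 1/(49 - 1) = 1/48)
Z(J, d) = (1/48 + J)*(J + d) (Z(J, d) = (J + 1/48)*(d + J) = (1/48 + J)*(J + d))
-2465631 - Z(190, l(40)) = -2465631 - (190**2 + (1/48)*190 + (-1*40)/48 + 190*(-1*40)) = -2465631 - (36100 + 95/24 + (1/48)*(-40) + 190*(-40)) = -2465631 - (36100 + 95/24 - 5/6 - 7600) = -2465631 - 1*228025/8 = -2465631 - 228025/8 = -19953073/8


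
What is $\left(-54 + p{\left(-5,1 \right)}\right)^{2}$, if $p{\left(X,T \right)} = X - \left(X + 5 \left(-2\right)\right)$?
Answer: $1936$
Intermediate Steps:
$p{\left(X,T \right)} = 10$ ($p{\left(X,T \right)} = X - \left(X - 10\right) = X - \left(-10 + X\right) = 10$)
$\left(-54 + p{\left(-5,1 \right)}\right)^{2} = \left(-54 + 10\right)^{2} = \left(-44\right)^{2} = 1936$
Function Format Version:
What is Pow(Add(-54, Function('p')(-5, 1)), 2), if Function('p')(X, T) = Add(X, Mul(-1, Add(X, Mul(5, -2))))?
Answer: 1936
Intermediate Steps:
Function('p')(X, T) = 10 (Function('p')(X, T) = Add(X, Mul(-1, Add(X, -10))) = Add(X, Mul(-1, Add(-10, X))) = Add(X, Add(10, Mul(-1, X))) = 10)
Pow(Add(-54, Function('p')(-5, 1)), 2) = Pow(Add(-54, 10), 2) = Pow(-44, 2) = 1936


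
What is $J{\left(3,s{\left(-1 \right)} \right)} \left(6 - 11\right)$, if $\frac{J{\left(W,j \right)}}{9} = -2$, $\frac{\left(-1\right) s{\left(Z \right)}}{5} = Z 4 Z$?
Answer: $90$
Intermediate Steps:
$s{\left(Z \right)} = - 20 Z^{2}$ ($s{\left(Z \right)} = - 5 Z 4 Z = - 5 \cdot 4 Z Z = - 5 \cdot 4 Z^{2} = - 20 Z^{2}$)
$J{\left(W,j \right)} = -18$ ($J{\left(W,j \right)} = 9 \left(-2\right) = -18$)
$J{\left(3,s{\left(-1 \right)} \right)} \left(6 - 11\right) = - 18 \left(6 - 11\right) = \left(-18\right) \left(-5\right) = 90$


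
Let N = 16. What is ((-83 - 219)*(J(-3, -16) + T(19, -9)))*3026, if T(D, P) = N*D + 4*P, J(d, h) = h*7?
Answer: -142560912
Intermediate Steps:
J(d, h) = 7*h
T(D, P) = 4*P + 16*D (T(D, P) = 16*D + 4*P = 4*P + 16*D)
((-83 - 219)*(J(-3, -16) + T(19, -9)))*3026 = ((-83 - 219)*(7*(-16) + (4*(-9) + 16*19)))*3026 = -302*(-112 + (-36 + 304))*3026 = -302*(-112 + 268)*3026 = -302*156*3026 = -47112*3026 = -142560912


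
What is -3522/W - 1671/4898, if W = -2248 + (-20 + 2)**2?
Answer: 1754469/1177969 ≈ 1.4894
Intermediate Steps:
W = -1924 (W = -2248 + (-18)**2 = -2248 + 324 = -1924)
-3522/W - 1671/4898 = -3522/(-1924) - 1671/4898 = -3522*(-1/1924) - 1671*1/4898 = 1761/962 - 1671/4898 = 1754469/1177969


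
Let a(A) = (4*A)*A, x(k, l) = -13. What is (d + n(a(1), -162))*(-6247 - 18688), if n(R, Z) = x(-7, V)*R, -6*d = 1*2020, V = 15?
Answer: 29074210/3 ≈ 9.6914e+6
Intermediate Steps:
a(A) = 4*A**2
d = -1010/3 (d = -2020/6 = -1/6*2020 = -1010/3 ≈ -336.67)
n(R, Z) = -13*R
(d + n(a(1), -162))*(-6247 - 18688) = (-1010/3 - 52*1**2)*(-6247 - 18688) = (-1010/3 - 52)*(-24935) = -1166/3*(-24935) = 29074210/3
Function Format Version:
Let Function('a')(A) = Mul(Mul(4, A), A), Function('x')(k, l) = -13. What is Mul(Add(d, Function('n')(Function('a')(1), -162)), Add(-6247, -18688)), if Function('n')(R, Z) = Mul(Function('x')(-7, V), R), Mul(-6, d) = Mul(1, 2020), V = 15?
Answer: Rational(29074210, 3) ≈ 9.6914e+6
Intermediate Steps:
Function('a')(A) = Mul(4, Pow(A, 2))
d = Rational(-1010, 3) (d = Mul(Rational(-1, 6), Mul(1, 2020)) = Mul(Rational(-1, 6), 2020) = Rational(-1010, 3) ≈ -336.67)
Function('n')(R, Z) = Mul(-13, R)
Mul(Add(d, Function('n')(Function('a')(1), -162)), Add(-6247, -18688)) = Mul(Add(Rational(-1010, 3), Mul(-13, Mul(4, Pow(1, 2)))), Add(-6247, -18688)) = Mul(Add(Rational(-1010, 3), Mul(-13, Mul(4, 1))), -24935) = Mul(Add(Rational(-1010, 3), Mul(-13, 4)), -24935) = Mul(Add(Rational(-1010, 3), -52), -24935) = Mul(Rational(-1166, 3), -24935) = Rational(29074210, 3)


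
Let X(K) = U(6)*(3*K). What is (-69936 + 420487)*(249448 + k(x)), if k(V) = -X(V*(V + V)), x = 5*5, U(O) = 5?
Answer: 80871414598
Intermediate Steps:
x = 25
X(K) = 15*K (X(K) = 5*(3*K) = 15*K)
k(V) = -30*V**2 (k(V) = -15*V*(V + V) = -15*V*(2*V) = -15*2*V**2 = -30*V**2)
(-69936 + 420487)*(249448 + k(x)) = (-69936 + 420487)*(249448 - 30*25**2) = 350551*(249448 - 30*625) = 350551*(249448 - 18750) = 350551*230698 = 80871414598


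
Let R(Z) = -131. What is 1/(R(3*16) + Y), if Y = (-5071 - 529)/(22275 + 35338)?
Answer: -57613/7552903 ≈ -0.0076279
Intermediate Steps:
Y = -5600/57613 ≈ -0.097200
1/(R(3*16) + Y) = 1/(-131 - 5600/57613) = 1/(-7552903/57613) = -57613/7552903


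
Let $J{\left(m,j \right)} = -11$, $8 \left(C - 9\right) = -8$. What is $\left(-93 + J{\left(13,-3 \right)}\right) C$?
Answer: $-832$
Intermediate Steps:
$C = 8$ ($C = 9 + \frac{1}{8} \left(-8\right) = 9 - 1 = 8$)
$\left(-93 + J{\left(13,-3 \right)}\right) C = \left(-93 - 11\right) 8 = \left(-104\right) 8 = -832$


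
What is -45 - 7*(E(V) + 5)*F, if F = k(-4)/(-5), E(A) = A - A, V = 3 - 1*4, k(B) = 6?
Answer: -3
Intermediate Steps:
V = -1 (V = 3 - 4 = -1)
E(A) = 0
F = -6/5 (F = 6/(-5) = 6*(-1/5) = -6/5 ≈ -1.2000)
-45 - 7*(E(V) + 5)*F = -45 - 7*(0 + 5)*(-6)/5 = -45 - 35*(-6)/5 = -45 - 7*(-6) = -45 + 42 = -3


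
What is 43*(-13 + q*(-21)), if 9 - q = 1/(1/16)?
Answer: 5762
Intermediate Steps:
q = -7 (q = 9 - 1/(1/16) = 9 - 1/1/16 = 9 - 1*16 = 9 - 16 = -7)
43*(-13 + q*(-21)) = 43*(-13 - 7*(-21)) = 43*(-13 + 147) = 43*134 = 5762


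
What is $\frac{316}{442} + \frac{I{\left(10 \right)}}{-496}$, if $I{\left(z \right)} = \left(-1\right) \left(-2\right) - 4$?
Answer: $\frac{39405}{54808} \approx 0.71896$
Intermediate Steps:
$I{\left(z \right)} = -2$ ($I{\left(z \right)} = 2 - 4 = -2$)
$\frac{316}{442} + \frac{I{\left(10 \right)}}{-496} = \frac{316}{442} - \frac{2}{-496} = 316 \cdot \frac{1}{442} - - \frac{1}{248} = \frac{158}{221} + \frac{1}{248} = \frac{39405}{54808}$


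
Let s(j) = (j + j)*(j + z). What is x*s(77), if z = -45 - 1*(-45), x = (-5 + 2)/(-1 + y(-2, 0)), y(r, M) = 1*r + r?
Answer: 35574/5 ≈ 7114.8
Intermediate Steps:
y(r, M) = 2*r (y(r, M) = r + r = 2*r)
x = 3/5 (x = (-5 + 2)/(-1 + 2*(-2)) = -3/(-1 - 4) = -3/(-5) = -3*(-1/5) = 3/5 ≈ 0.60000)
z = 0 (z = -45 + 45 = 0)
s(j) = 2*j**2 (s(j) = (j + j)*(j + 0) = (2*j)*j = 2*j**2)
x*s(77) = 3*(2*77**2)/5 = 3*(2*5929)/5 = (3/5)*11858 = 35574/5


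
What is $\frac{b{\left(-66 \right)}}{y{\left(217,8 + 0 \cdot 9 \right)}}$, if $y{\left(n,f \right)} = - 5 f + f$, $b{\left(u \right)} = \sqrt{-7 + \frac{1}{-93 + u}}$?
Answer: $- \frac{i \sqrt{177126}}{5088} \approx - 0.082717 i$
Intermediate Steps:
$y{\left(n,f \right)} = - 4 f$
$\frac{b{\left(-66 \right)}}{y{\left(217,8 + 0 \cdot 9 \right)}} = \frac{\sqrt{\frac{652 - -462}{-93 - 66}}}{\left(-4\right) \left(8 + 0 \cdot 9\right)} = \frac{\sqrt{\frac{652 + 462}{-159}}}{\left(-4\right) \left(8 + 0\right)} = \frac{\sqrt{\left(- \frac{1}{159}\right) 1114}}{\left(-4\right) 8} = \frac{\sqrt{- \frac{1114}{159}}}{-32} = \frac{i \sqrt{177126}}{159} \left(- \frac{1}{32}\right) = - \frac{i \sqrt{177126}}{5088}$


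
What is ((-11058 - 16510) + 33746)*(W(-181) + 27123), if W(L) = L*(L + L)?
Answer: 572360810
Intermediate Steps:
W(L) = 2*L² (W(L) = L*(2*L) = 2*L²)
((-11058 - 16510) + 33746)*(W(-181) + 27123) = ((-11058 - 16510) + 33746)*(2*(-181)² + 27123) = (-27568 + 33746)*(2*32761 + 27123) = 6178*(65522 + 27123) = 6178*92645 = 572360810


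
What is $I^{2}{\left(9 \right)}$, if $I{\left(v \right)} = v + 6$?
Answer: $225$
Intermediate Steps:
$I{\left(v \right)} = 6 + v$
$I^{2}{\left(9 \right)} = \left(6 + 9\right)^{2} = 15^{2} = 225$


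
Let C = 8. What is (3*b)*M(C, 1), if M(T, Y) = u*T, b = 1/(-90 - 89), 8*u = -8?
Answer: 24/179 ≈ 0.13408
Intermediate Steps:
u = -1 (u = (1/8)*(-8) = -1)
b = -1/179 (b = 1/(-179) = -1/179 ≈ -0.0055866)
M(T, Y) = -T
(3*b)*M(C, 1) = (3*(-1/179))*(-1*8) = -3/179*(-8) = 24/179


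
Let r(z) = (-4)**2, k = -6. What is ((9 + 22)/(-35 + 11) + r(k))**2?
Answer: 124609/576 ≈ 216.33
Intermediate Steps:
r(z) = 16
((9 + 22)/(-35 + 11) + r(k))**2 = ((9 + 22)/(-35 + 11) + 16)**2 = (31/(-24) + 16)**2 = (31*(-1/24) + 16)**2 = (-31/24 + 16)**2 = (353/24)**2 = 124609/576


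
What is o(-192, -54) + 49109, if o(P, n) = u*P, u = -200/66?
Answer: 546599/11 ≈ 49691.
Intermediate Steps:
u = -100/33 (u = -200*1/66 = -100/33 ≈ -3.0303)
o(P, n) = -100*P/33
o(-192, -54) + 49109 = -100/33*(-192) + 49109 = 6400/11 + 49109 = 546599/11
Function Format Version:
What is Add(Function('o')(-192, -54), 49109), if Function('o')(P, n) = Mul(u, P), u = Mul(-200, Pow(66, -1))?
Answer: Rational(546599, 11) ≈ 49691.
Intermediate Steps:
u = Rational(-100, 33) (u = Mul(-200, Rational(1, 66)) = Rational(-100, 33) ≈ -3.0303)
Function('o')(P, n) = Mul(Rational(-100, 33), P)
Add(Function('o')(-192, -54), 49109) = Add(Mul(Rational(-100, 33), -192), 49109) = Add(Rational(6400, 11), 49109) = Rational(546599, 11)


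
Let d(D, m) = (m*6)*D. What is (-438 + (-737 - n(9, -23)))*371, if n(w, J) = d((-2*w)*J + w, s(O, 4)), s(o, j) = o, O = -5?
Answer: 4272065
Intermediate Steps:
d(D, m) = 6*D*m (d(D, m) = (6*m)*D = 6*D*m)
n(w, J) = -30*w + 60*J*w (n(w, J) = 6*((-2*w)*J + w)*(-5) = 6*(-2*J*w + w)*(-5) = 6*(w - 2*J*w)*(-5) = -30*w + 60*J*w)
(-438 + (-737 - n(9, -23)))*371 = (-438 + (-737 - 30*9*(-1 + 2*(-23))))*371 = (-438 + (-737 - 30*9*(-1 - 46)))*371 = (-438 + (-737 - 30*9*(-47)))*371 = (-438 + (-737 - 1*(-12690)))*371 = (-438 + (-737 + 12690))*371 = (-438 + 11953)*371 = 11515*371 = 4272065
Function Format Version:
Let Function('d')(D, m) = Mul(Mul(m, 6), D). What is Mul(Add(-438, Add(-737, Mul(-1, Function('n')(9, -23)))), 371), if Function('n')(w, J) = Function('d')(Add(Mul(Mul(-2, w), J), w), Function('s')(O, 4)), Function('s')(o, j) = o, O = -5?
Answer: 4272065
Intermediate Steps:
Function('d')(D, m) = Mul(6, D, m) (Function('d')(D, m) = Mul(Mul(6, m), D) = Mul(6, D, m))
Function('n')(w, J) = Add(Mul(-30, w), Mul(60, J, w)) (Function('n')(w, J) = Mul(6, Add(Mul(Mul(-2, w), J), w), -5) = Mul(6, Add(Mul(-2, J, w), w), -5) = Mul(6, Add(w, Mul(-2, J, w)), -5) = Add(Mul(-30, w), Mul(60, J, w)))
Mul(Add(-438, Add(-737, Mul(-1, Function('n')(9, -23)))), 371) = Mul(Add(-438, Add(-737, Mul(-1, Mul(30, 9, Add(-1, Mul(2, -23)))))), 371) = Mul(Add(-438, Add(-737, Mul(-1, Mul(30, 9, Add(-1, -46))))), 371) = Mul(Add(-438, Add(-737, Mul(-1, Mul(30, 9, -47)))), 371) = Mul(Add(-438, Add(-737, Mul(-1, -12690))), 371) = Mul(Add(-438, Add(-737, 12690)), 371) = Mul(Add(-438, 11953), 371) = Mul(11515, 371) = 4272065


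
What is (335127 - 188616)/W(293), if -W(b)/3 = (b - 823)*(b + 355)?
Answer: 16279/114480 ≈ 0.14220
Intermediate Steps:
W(b) = -3*(-823 + b)*(355 + b) (W(b) = -3*(b - 823)*(b + 355) = -3*(-823 + b)*(355 + b))
(335127 - 188616)/W(293) = (335127 - 188616)/(876495 - 3*293² + 1404*293) = 146511/(876495 - 3*85849 + 411372) = 146511/(876495 - 257547 + 411372) = 146511/1030320 = 146511*(1/1030320) = 16279/114480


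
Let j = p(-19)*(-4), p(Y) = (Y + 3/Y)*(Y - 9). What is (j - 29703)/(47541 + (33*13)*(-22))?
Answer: -605125/723957 ≈ -0.83586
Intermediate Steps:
p(Y) = (-9 + Y)*(Y + 3/Y) (p(Y) = (Y + 3/Y)*(-9 + Y) = (-9 + Y)*(Y + 3/Y))
j = -40768/19 (j = (3 + (-19)² - 27/(-19) - 9*(-19))*(-4) = (3 + 361 - 27*(-1/19) + 171)*(-4) = (3 + 361 + 27/19 + 171)*(-4) = (10192/19)*(-4) = -40768/19 ≈ -2145.7)
(j - 29703)/(47541 + (33*13)*(-22)) = (-40768/19 - 29703)/(47541 + (33*13)*(-22)) = -605125/(19*(47541 + 429*(-22))) = -605125/(19*(47541 - 9438)) = -605125/19/38103 = -605125/19*1/38103 = -605125/723957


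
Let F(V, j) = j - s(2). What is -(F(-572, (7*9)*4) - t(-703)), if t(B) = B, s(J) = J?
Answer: -953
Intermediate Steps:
F(V, j) = -2 + j (F(V, j) = j - 1*2 = j - 2 = -2 + j)
-(F(-572, (7*9)*4) - t(-703)) = -((-2 + (7*9)*4) - 1*(-703)) = -((-2 + 63*4) + 703) = -((-2 + 252) + 703) = -(250 + 703) = -1*953 = -953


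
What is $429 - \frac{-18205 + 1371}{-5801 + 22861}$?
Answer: $\frac{3667787}{8530} \approx 429.99$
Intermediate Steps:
$429 - \frac{-18205 + 1371}{-5801 + 22861} = 429 - - \frac{16834}{17060} = 429 - \left(-16834\right) \frac{1}{17060} = 429 - - \frac{8417}{8530} = 429 + \frac{8417}{8530} = \frac{3667787}{8530}$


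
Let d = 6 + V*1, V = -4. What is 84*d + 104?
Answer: 272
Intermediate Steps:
d = 2 (d = 6 - 4*1 = 6 - 4 = 2)
84*d + 104 = 84*2 + 104 = 168 + 104 = 272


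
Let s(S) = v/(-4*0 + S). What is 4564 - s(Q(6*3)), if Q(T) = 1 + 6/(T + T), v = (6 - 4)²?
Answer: 31924/7 ≈ 4560.6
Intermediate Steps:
v = 4 (v = 2² = 4)
Q(T) = 1 + 3/T (Q(T) = 1 + 6/((2*T)) = 1 + 6*(1/(2*T)) = 1 + 3/T)
s(S) = 4/S (s(S) = 4/(-4*0 + S) = 4/(0 + S) = 4/S)
4564 - s(Q(6*3)) = 4564 - 4/((3 + 6*3)/((6*3))) = 4564 - 4/((3 + 18)/18) = 4564 - 4/((1/18)*21) = 4564 - 4/7/6 = 4564 - 4*6/7 = 4564 - 1*24/7 = 4564 - 24/7 = 31924/7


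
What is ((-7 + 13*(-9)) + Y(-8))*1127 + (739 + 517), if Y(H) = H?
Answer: -147508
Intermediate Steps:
((-7 + 13*(-9)) + Y(-8))*1127 + (739 + 517) = ((-7 + 13*(-9)) - 8)*1127 + (739 + 517) = ((-7 - 117) - 8)*1127 + 1256 = (-124 - 8)*1127 + 1256 = -132*1127 + 1256 = -148764 + 1256 = -147508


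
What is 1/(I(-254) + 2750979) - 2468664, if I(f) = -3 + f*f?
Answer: -6950503742687/2815492 ≈ -2.4687e+6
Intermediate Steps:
I(f) = -3 + f²
1/(I(-254) + 2750979) - 2468664 = 1/((-3 + (-254)²) + 2750979) - 2468664 = 1/((-3 + 64516) + 2750979) - 2468664 = 1/(64513 + 2750979) - 2468664 = 1/2815492 - 2468664 = -6950503742687/2815492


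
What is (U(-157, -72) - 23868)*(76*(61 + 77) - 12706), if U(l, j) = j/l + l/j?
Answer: 299179409251/5652 ≈ 5.2933e+7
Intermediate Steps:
(U(-157, -72) - 23868)*(76*(61 + 77) - 12706) = ((-72/(-157) - 157/(-72)) - 23868)*(76*(61 + 77) - 12706) = ((-72*(-1/157) - 157*(-1/72)) - 23868)*(76*138 - 12706) = ((72/157 + 157/72) - 23868)*(10488 - 12706) = (29833/11304 - 23868)*(-2218) = -269774039/11304*(-2218) = 299179409251/5652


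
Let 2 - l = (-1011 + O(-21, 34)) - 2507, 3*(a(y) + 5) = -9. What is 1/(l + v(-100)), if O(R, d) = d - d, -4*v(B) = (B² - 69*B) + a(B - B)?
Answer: -1/703 ≈ -0.0014225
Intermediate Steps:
a(y) = -8 (a(y) = -5 + (⅓)*(-9) = -5 - 3 = -8)
v(B) = 2 - B²/4 + 69*B/4 (v(B) = -((B² - 69*B) - 8)/4 = -(-8 + B² - 69*B)/4 = 2 - B²/4 + 69*B/4)
O(R, d) = 0
l = 3520 (l = 2 - ((-1011 + 0) - 2507) = 2 - (-1011 - 2507) = 2 - 1*(-3518) = 2 + 3518 = 3520)
1/(l + v(-100)) = 1/(3520 + (2 - ¼*(-100)² + (69/4)*(-100))) = 1/(3520 + (2 - ¼*10000 - 1725)) = 1/(3520 + (2 - 2500 - 1725)) = 1/(3520 - 4223) = 1/(-703) = -1/703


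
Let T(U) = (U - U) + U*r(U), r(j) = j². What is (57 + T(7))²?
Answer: 160000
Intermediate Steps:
T(U) = U³ (T(U) = (U - U) + U*U² = 0 + U³ = U³)
(57 + T(7))² = (57 + 7³)² = (57 + 343)² = 400² = 160000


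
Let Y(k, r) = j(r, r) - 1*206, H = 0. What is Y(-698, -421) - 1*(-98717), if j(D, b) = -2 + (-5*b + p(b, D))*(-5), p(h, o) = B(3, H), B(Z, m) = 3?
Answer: 87969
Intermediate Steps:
p(h, o) = 3
j(D, b) = -17 + 25*b (j(D, b) = -2 + (-5*b + 3)*(-5) = -2 + (3 - 5*b)*(-5) = -2 + (-15 + 25*b) = -17 + 25*b)
Y(k, r) = -223 + 25*r (Y(k, r) = (-17 + 25*r) - 1*206 = (-17 + 25*r) - 206 = -223 + 25*r)
Y(-698, -421) - 1*(-98717) = (-223 + 25*(-421)) - 1*(-98717) = (-223 - 10525) + 98717 = -10748 + 98717 = 87969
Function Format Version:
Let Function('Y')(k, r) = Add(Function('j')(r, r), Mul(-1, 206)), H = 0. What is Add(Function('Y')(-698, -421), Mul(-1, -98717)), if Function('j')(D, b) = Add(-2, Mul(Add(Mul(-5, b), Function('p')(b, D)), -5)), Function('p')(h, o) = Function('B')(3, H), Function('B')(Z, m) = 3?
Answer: 87969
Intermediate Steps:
Function('p')(h, o) = 3
Function('j')(D, b) = Add(-17, Mul(25, b)) (Function('j')(D, b) = Add(-2, Mul(Add(Mul(-5, b), 3), -5)) = Add(-2, Mul(Add(3, Mul(-5, b)), -5)) = Add(-2, Add(-15, Mul(25, b))) = Add(-17, Mul(25, b)))
Function('Y')(k, r) = Add(-223, Mul(25, r)) (Function('Y')(k, r) = Add(Add(-17, Mul(25, r)), Mul(-1, 206)) = Add(Add(-17, Mul(25, r)), -206) = Add(-223, Mul(25, r)))
Add(Function('Y')(-698, -421), Mul(-1, -98717)) = Add(Add(-223, Mul(25, -421)), Mul(-1, -98717)) = Add(Add(-223, -10525), 98717) = Add(-10748, 98717) = 87969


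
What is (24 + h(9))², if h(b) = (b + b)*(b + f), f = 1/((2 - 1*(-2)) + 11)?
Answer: 876096/25 ≈ 35044.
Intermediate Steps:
f = 1/15 (f = 1/((2 + 2) + 11) = 1/(4 + 11) = 1/15 ≈ 0.066667)
h(b) = 2*b*(1/15 + b) (h(b) = (b + b)*(b + 1/15) = (2*b)*(1/15 + b) = 2*b*(1/15 + b))
(24 + h(9))² = (24 + (2/15)*9*(1 + 15*9))² = (24 + (2/15)*9*(1 + 135))² = (24 + (2/15)*9*136)² = (24 + 816/5)² = (936/5)² = 876096/25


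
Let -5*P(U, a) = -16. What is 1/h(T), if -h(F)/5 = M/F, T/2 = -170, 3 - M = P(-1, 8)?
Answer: -340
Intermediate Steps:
P(U, a) = 16/5 (P(U, a) = -⅕*(-16) = 16/5)
M = -⅕ (M = 3 - 1*16/5 = 3 - 16/5 = -⅕ ≈ -0.20000)
T = -340 (T = 2*(-170) = -340)
h(F) = 1/F (h(F) = -(-1)/F = 1/F)
1/h(T) = 1/(1/(-340)) = 1/(-1/340) = -340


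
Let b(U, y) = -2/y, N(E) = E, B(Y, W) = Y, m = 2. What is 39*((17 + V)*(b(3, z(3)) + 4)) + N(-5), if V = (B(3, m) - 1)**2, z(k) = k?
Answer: 2725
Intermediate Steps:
V = 4 (V = (3 - 1)**2 = 2**2 = 4)
39*((17 + V)*(b(3, z(3)) + 4)) + N(-5) = 39*((17 + 4)*(-2/3 + 4)) - 5 = 39*(21*(-2*1/3 + 4)) - 5 = 39*(21*(-2/3 + 4)) - 5 = 39*(21*(10/3)) - 5 = 39*70 - 5 = 2730 - 5 = 2725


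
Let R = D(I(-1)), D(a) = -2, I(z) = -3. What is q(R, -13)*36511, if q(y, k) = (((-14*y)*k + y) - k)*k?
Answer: 167548979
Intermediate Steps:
R = -2
q(y, k) = k*(y - k - 14*k*y) (q(y, k) = ((-14*k*y + y) - k)*k = ((y - 14*k*y) - k)*k = (y - k - 14*k*y)*k = k*(y - k - 14*k*y))
q(R, -13)*36511 = -13*(-2 - 1*(-13) - 14*(-13)*(-2))*36511 = -13*(-2 + 13 - 364)*36511 = -13*(-353)*36511 = 4589*36511 = 167548979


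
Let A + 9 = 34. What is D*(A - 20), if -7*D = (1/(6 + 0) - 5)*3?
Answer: 145/14 ≈ 10.357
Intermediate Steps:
A = 25 (A = -9 + 34 = 25)
D = 29/14 (D = -(1/(6 + 0) - 5)*3/7 = -(1/6 - 5)*3/7 = -(⅙ - 5)*3/7 = -(-29)*3/42 = -⅐*(-29/2) = 29/14 ≈ 2.0714)
D*(A - 20) = 29*(25 - 20)/14 = (29/14)*5 = 145/14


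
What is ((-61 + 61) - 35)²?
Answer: 1225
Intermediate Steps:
((-61 + 61) - 35)² = (0 - 35)² = (-35)² = 1225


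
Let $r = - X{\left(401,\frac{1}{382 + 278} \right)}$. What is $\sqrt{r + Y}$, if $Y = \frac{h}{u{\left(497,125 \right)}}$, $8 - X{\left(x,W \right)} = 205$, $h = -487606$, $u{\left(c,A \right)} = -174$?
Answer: $\frac{\sqrt{26994}}{3} \approx 54.766$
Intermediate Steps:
$X{\left(x,W \right)} = -197$ ($X{\left(x,W \right)} = 8 - 205 = -197$)
$Y = \frac{8407}{3}$ ($Y = - \frac{487606}{-174} = \left(-487606\right) \left(- \frac{1}{174}\right) = \frac{8407}{3} \approx 2802.3$)
$r = 197$ ($r = \left(-1\right) \left(-197\right) = 197$)
$\sqrt{r + Y} = \sqrt{197 + \frac{8407}{3}} = \sqrt{\frac{8998}{3}} = \frac{\sqrt{26994}}{3}$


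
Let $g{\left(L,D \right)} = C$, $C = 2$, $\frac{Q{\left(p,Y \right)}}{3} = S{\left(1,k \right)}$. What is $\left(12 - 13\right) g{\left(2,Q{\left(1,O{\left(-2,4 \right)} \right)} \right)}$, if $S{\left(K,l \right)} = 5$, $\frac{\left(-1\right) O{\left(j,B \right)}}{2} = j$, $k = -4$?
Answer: $-2$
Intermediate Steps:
$O{\left(j,B \right)} = - 2 j$
$Q{\left(p,Y \right)} = 15$ ($Q{\left(p,Y \right)} = 3 \cdot 5 = 15$)
$g{\left(L,D \right)} = 2$
$\left(12 - 13\right) g{\left(2,Q{\left(1,O{\left(-2,4 \right)} \right)} \right)} = \left(12 - 13\right) 2 = \left(-1\right) 2 = -2$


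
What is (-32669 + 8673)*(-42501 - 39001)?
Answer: 1955721992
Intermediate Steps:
(-32669 + 8673)*(-42501 - 39001) = -23996*(-81502) = 1955721992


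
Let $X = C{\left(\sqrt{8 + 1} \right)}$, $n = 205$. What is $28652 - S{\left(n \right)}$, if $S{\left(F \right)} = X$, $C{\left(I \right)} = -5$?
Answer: $28657$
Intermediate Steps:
$X = -5$
$S{\left(F \right)} = -5$
$28652 - S{\left(n \right)} = 28652 - -5 = 28652 + 5 = 28657$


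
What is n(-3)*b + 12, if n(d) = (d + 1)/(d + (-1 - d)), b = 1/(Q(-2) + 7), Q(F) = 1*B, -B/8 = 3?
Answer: 202/17 ≈ 11.882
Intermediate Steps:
B = -24 (B = -8*3 = -24)
Q(F) = -24 (Q(F) = 1*(-24) = -24)
b = -1/17 (b = 1/(-24 + 7) = 1/(-17) = -1/17 ≈ -0.058824)
n(d) = -1 - d (n(d) = (1 + d)/(-1) = (1 + d)*(-1) = -1 - d)
n(-3)*b + 12 = (-1 - 1*(-3))*(-1/17) + 12 = (-1 + 3)*(-1/17) + 12 = 2*(-1/17) + 12 = -2/17 + 12 = 202/17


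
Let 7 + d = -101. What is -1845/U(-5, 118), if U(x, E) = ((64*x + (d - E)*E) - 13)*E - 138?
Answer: 1845/3186256 ≈ 0.00057905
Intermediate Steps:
d = -108 (d = -7 - 101 = -108)
U(x, E) = -138 + E*(-13 + 64*x + E*(-108 - E)) (U(x, E) = ((64*x + (-108 - E)*E) - 13)*E - 138 = ((64*x + E*(-108 - E)) - 13)*E - 138 = (-13 + 64*x + E*(-108 - E))*E - 138 = E*(-13 + 64*x + E*(-108 - E)) - 138 = -138 + E*(-13 + 64*x + E*(-108 - E)))
-1845/U(-5, 118) = -1845/(-138 - 1*118³ - 108*118² - 13*118 + 64*118*(-5)) = -1845/(-138 - 1*1643032 - 108*13924 - 1534 - 37760) = -1845/(-138 - 1643032 - 1503792 - 1534 - 37760) = -1845/(-3186256) = -1845*(-1/3186256) = 1845/3186256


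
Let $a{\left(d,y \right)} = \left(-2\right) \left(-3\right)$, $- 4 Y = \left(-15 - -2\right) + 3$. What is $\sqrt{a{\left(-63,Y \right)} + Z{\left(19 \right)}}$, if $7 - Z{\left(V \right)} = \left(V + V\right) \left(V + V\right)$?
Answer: $3 i \sqrt{159} \approx 37.829 i$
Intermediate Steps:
$Z{\left(V \right)} = 7 - 4 V^{2}$ ($Z{\left(V \right)} = 7 - \left(V + V\right) \left(V + V\right) = 7 - 2 V 2 V = 7 - 4 V^{2}$)
$Y = \frac{5}{2}$ ($Y = - \frac{\left(-15 - -2\right) + 3}{4} = - \frac{\left(-15 + 2\right) + 3}{4} = - \frac{-13 + 3}{4} = \left(- \frac{1}{4}\right) \left(-10\right) = \frac{5}{2} \approx 2.5$)
$a{\left(d,y \right)} = 6$
$\sqrt{a{\left(-63,Y \right)} + Z{\left(19 \right)}} = \sqrt{6 + \left(7 - 4 \cdot 19^{2}\right)} = \sqrt{6 + \left(7 - 1444\right)} = \sqrt{6 - 1437} = \sqrt{-1431} = 3 i \sqrt{159}$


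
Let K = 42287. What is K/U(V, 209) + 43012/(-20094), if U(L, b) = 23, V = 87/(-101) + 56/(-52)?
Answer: 424362851/231081 ≈ 1836.4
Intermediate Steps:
V = -2545/1313 (V = 87*(-1/101) + 56*(-1/52) = -87/101 - 14/13 = -2545/1313 ≈ -1.9383)
K/U(V, 209) + 43012/(-20094) = 42287/23 + 43012/(-20094) = 42287*(1/23) + 43012*(-1/20094) = 42287/23 - 21506/10047 = 424362851/231081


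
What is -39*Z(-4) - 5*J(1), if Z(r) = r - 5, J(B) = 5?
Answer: 326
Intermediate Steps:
Z(r) = -5 + r
-39*Z(-4) - 5*J(1) = -39*(-5 - 4) - 5*5 = -39*(-9) - 25 = 351 - 25 = 326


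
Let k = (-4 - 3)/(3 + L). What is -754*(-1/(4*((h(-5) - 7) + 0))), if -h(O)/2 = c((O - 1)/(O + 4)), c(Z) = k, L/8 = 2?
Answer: -7163/238 ≈ -30.097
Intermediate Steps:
L = 16 (L = 8*2 = 16)
k = -7/19 (k = (-4 - 3)/(3 + 16) = -7/19 ≈ -0.36842)
c(Z) = -7/19
h(O) = 14/19 (h(O) = -2*(-7/19) = 14/19)
-754*(-1/(4*((h(-5) - 7) + 0))) = -754*(-1/(4*((14/19 - 7) + 0))) = -754*(-1/(4*(-119/19 + 0))) = -754/((-119/19*(-4))) = -754/476/19 = -754*19/476 = -7163/238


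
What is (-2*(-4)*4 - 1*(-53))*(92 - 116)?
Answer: -2040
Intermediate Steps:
(-2*(-4)*4 - 1*(-53))*(92 - 116) = (8*4 + 53)*(-24) = (32 + 53)*(-24) = 85*(-24) = -2040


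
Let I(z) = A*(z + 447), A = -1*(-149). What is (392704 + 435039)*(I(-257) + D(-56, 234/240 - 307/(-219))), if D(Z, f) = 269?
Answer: 23656067197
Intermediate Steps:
A = 149
I(z) = 66603 + 149*z (I(z) = 149*(z + 447) = 149*(447 + z) = 66603 + 149*z)
(392704 + 435039)*(I(-257) + D(-56, 234/240 - 307/(-219))) = (392704 + 435039)*((66603 + 149*(-257)) + 269) = 827743*((66603 - 38293) + 269) = 827743*(28310 + 269) = 827743*28579 = 23656067197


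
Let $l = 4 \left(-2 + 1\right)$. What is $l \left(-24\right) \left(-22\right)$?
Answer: $-2112$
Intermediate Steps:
$l = -4$ ($l = 4 \left(-1\right) = -4$)
$l \left(-24\right) \left(-22\right) = \left(-4\right) \left(-24\right) \left(-22\right) = 96 \left(-22\right) = -2112$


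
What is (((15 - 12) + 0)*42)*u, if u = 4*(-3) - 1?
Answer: -1638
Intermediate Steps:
u = -13 (u = -12 - 1 = -13)
(((15 - 12) + 0)*42)*u = (((15 - 12) + 0)*42)*(-13) = ((3 + 0)*42)*(-13) = (3*42)*(-13) = 126*(-13) = -1638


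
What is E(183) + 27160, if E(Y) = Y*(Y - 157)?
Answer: 31918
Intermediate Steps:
E(Y) = Y*(-157 + Y)
E(183) + 27160 = 183*(-157 + 183) + 27160 = 183*26 + 27160 = 4758 + 27160 = 31918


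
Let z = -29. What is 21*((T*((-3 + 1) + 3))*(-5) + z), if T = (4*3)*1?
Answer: -1869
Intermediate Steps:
T = 12 (T = 12*1 = 12)
21*((T*((-3 + 1) + 3))*(-5) + z) = 21*((12*((-3 + 1) + 3))*(-5) - 29) = 21*((12*(-2 + 3))*(-5) - 29) = 21*((12*1)*(-5) - 29) = 21*(12*(-5) - 29) = 21*(-60 - 29) = 21*(-89) = -1869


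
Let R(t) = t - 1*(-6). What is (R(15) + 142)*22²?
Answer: 78892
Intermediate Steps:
R(t) = 6 + t (R(t) = t + 6 = 6 + t)
(R(15) + 142)*22² = ((6 + 15) + 142)*22² = (21 + 142)*484 = 163*484 = 78892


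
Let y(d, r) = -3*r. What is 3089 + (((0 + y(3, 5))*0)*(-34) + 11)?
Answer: 3100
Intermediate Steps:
3089 + (((0 + y(3, 5))*0)*(-34) + 11) = 3089 + (((0 - 3*5)*0)*(-34) + 11) = 3089 + (((0 - 15)*0)*(-34) + 11) = 3089 + (-15*0*(-34) + 11) = 3089 + (0*(-34) + 11) = 3089 + (0 + 11) = 3089 + 11 = 3100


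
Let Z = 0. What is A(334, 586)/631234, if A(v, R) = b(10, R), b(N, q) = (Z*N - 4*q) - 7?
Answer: -2351/631234 ≈ -0.0037245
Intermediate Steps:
b(N, q) = -7 - 4*q (b(N, q) = (0*N - 4*q) - 7 = (0 - 4*q) - 7 = -4*q - 7 = -7 - 4*q)
A(v, R) = -7 - 4*R
A(334, 586)/631234 = (-7 - 4*586)/631234 = (-7 - 2344)*(1/631234) = -2351*1/631234 = -2351/631234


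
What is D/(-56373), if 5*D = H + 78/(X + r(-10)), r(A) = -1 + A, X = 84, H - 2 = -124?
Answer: 8828/20576145 ≈ 0.00042904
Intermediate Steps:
H = -122 (H = 2 - 124 = -122)
D = -8828/365 (D = (-122 + 78/(84 + (-1 - 10)))/5 = (-122 + 78/(84 - 11))/5 = (-122 + 78/73)/5 = (1/5)*(-8828/73) = -8828/365 ≈ -24.186)
D/(-56373) = -8828/365/(-56373) = -8828/365*(-1/56373) = 8828/20576145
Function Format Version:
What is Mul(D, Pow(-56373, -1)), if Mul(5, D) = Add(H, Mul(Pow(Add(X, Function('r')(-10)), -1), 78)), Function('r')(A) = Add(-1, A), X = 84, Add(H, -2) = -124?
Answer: Rational(8828, 20576145) ≈ 0.00042904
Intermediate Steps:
H = -122 (H = Add(2, -124) = -122)
D = Rational(-8828, 365) (D = Mul(Rational(1, 5), Add(-122, Mul(Pow(Add(84, Add(-1, -10)), -1), 78))) = Mul(Rational(1, 5), Add(-122, Mul(Pow(Add(84, -11), -1), 78))) = Mul(Rational(1, 5), Add(-122, Mul(Pow(73, -1), 78))) = Mul(Rational(1, 5), Add(-122, Mul(Rational(1, 73), 78))) = Mul(Rational(1, 5), Add(-122, Rational(78, 73))) = Mul(Rational(1, 5), Rational(-8828, 73)) = Rational(-8828, 365) ≈ -24.186)
Mul(D, Pow(-56373, -1)) = Mul(Rational(-8828, 365), Pow(-56373, -1)) = Mul(Rational(-8828, 365), Rational(-1, 56373)) = Rational(8828, 20576145)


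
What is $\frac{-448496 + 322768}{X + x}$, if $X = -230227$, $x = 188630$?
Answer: $\frac{125728}{41597} \approx 3.0225$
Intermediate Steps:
$\frac{-448496 + 322768}{X + x} = \frac{-448496 + 322768}{-230227 + 188630} = - \frac{125728}{-41597} = \left(-125728\right) \left(- \frac{1}{41597}\right) = \frac{125728}{41597}$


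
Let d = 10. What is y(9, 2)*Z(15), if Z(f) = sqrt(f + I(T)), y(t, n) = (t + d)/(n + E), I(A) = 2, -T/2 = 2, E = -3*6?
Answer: -19*sqrt(17)/16 ≈ -4.8962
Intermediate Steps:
E = -18
T = -4 (T = -2*2 = -4)
y(t, n) = (10 + t)/(-18 + n) (y(t, n) = (t + 10)/(n - 18) = (10 + t)/(-18 + n))
Z(f) = sqrt(2 + f) (Z(f) = sqrt(f + 2) = sqrt(2 + f))
y(9, 2)*Z(15) = ((10 + 9)/(-18 + 2))*sqrt(2 + 15) = (19/(-16))*sqrt(17) = (-1/16*19)*sqrt(17) = -19*sqrt(17)/16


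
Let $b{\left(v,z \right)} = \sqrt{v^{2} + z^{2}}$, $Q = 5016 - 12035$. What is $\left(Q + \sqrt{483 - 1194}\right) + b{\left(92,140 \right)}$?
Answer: $-7019 + 4 \sqrt{1754} + 3 i \sqrt{79} \approx -6851.5 + 26.665 i$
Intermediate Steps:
$Q = -7019$ ($Q = 5016 - 12035 = -7019$)
$\left(Q + \sqrt{483 - 1194}\right) + b{\left(92,140 \right)} = \left(-7019 + \sqrt{483 - 1194}\right) + \sqrt{92^{2} + 140^{2}} = \left(-7019 + \sqrt{-711}\right) + \sqrt{8464 + 19600} = \left(-7019 + 3 i \sqrt{79}\right) + \sqrt{28064} = \left(-7019 + 3 i \sqrt{79}\right) + 4 \sqrt{1754} = -7019 + 4 \sqrt{1754} + 3 i \sqrt{79}$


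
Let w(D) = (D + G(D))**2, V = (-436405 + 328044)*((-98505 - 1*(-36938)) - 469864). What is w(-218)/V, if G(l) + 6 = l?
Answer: 195364/57586394591 ≈ 3.3925e-6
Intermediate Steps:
G(l) = -6 + l
V = 57586394591 (V = -108361*((-98505 + 36938) - 469864) = -108361*(-61567 - 469864) = -108361*(-531431) = 57586394591)
w(D) = (-6 + 2*D)**2 (w(D) = (D + (-6 + D))**2 = (-6 + 2*D)**2)
w(-218)/V = (4*(-3 - 218)**2)/57586394591 = (4*(-221)**2)*(1/57586394591) = (4*48841)*(1/57586394591) = 195364*(1/57586394591) = 195364/57586394591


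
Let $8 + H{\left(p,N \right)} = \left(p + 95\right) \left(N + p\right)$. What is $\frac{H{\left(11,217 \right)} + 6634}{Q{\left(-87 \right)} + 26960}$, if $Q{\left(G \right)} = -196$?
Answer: $\frac{15397}{13382} \approx 1.1506$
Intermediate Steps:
$H{\left(p,N \right)} = -8 + \left(95 + p\right) \left(N + p\right)$ ($H{\left(p,N \right)} = -8 + \left(p + 95\right) \left(N + p\right) = -8 + \left(95 + p\right) \left(N + p\right)$)
$\frac{H{\left(11,217 \right)} + 6634}{Q{\left(-87 \right)} + 26960} = \frac{\left(-8 + 11^{2} + 95 \cdot 217 + 95 \cdot 11 + 217 \cdot 11\right) + 6634}{-196 + 26960} = \frac{\left(-8 + 121 + 20615 + 1045 + 2387\right) + 6634}{26764} = \left(24160 + 6634\right) \frac{1}{26764} = 30794 \cdot \frac{1}{26764} = \frac{15397}{13382}$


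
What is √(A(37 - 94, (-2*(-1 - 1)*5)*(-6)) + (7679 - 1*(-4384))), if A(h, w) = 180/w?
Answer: √48246/2 ≈ 109.82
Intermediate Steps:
√(A(37 - 94, (-2*(-1 - 1)*5)*(-6)) + (7679 - 1*(-4384))) = √(180/(((-2*(-1 - 1)*5)*(-6))) + (7679 - 1*(-4384))) = √(180/(((-2*(-2)*5)*(-6))) + (7679 + 4384)) = √(180/(((4*5)*(-6))) + 12063) = √(180/((20*(-6))) + 12063) = √(180/(-120) + 12063) = √(180*(-1/120) + 12063) = √(-3/2 + 12063) = √(24123/2) = √48246/2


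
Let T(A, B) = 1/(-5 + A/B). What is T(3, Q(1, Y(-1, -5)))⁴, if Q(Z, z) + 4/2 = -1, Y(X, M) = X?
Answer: 1/1296 ≈ 0.00077160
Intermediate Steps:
Q(Z, z) = -3 (Q(Z, z) = -2 - 1 = -3)
T(3, Q(1, Y(-1, -5)))⁴ = (-3/(3 - 5*(-3)))⁴ = (-3/(3 + 15))⁴ = (-3/18)⁴ = (-3*1/18)⁴ = (-⅙)⁴ = 1/1296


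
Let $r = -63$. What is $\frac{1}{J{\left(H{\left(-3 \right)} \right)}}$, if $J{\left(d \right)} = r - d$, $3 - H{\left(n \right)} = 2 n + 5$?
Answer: $- \frac{1}{67} \approx -0.014925$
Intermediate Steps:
$H{\left(n \right)} = -2 - 2 n$ ($H{\left(n \right)} = 3 - \left(2 n + 5\right) = 3 - \left(5 + 2 n\right) = -2 - 2 n$)
$J{\left(d \right)} = -63 - d$
$\frac{1}{J{\left(H{\left(-3 \right)} \right)}} = \frac{1}{-63 - \left(-2 - -6\right)} = \frac{1}{-63 - \left(-2 + 6\right)} = \frac{1}{-63 - 4} = \frac{1}{-67} = - \frac{1}{67}$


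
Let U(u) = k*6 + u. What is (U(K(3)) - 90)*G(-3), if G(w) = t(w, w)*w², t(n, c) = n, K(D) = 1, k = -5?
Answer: 3213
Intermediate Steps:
U(u) = -30 + u (U(u) = -5*6 + u = -30 + u)
G(w) = w³ (G(w) = w*w² = w³)
(U(K(3)) - 90)*G(-3) = ((-30 + 1) - 90)*(-3)³ = (-29 - 90)*(-27) = -119*(-27) = 3213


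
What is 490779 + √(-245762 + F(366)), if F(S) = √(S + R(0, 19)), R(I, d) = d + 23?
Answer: 490779 + √(-245762 + 2*√102) ≈ 4.9078e+5 + 495.72*I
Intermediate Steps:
R(I, d) = 23 + d
F(S) = √(42 + S) (F(S) = √(S + (23 + 19)) = √(S + 42) = √(42 + S))
490779 + √(-245762 + F(366)) = 490779 + √(-245762 + √(42 + 366)) = 490779 + √(-245762 + √408) = 490779 + √(-245762 + 2*√102)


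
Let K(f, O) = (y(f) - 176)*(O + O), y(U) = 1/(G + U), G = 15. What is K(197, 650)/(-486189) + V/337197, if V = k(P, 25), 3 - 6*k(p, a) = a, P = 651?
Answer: 454309069894/965433114261 ≈ 0.47058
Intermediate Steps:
k(p, a) = 1/2 - a/6
y(U) = 1/(15 + U)
K(f, O) = 2*O*(-176 + 1/(15 + f)) (K(f, O) = (1/(15 + f) - 176)*(O + O) = (-176 + 1/(15 + f))*(2*O) = 2*O*(-176 + 1/(15 + f)))
V = -11/3 (V = 1/2 - 1/6*25 = 1/2 - 25/6 = -11/3 ≈ -3.6667)
K(197, 650)/(-486189) + V/337197 = -2*650*(2639 + 176*197)/(15 + 197)/(-486189) - 11/3/337197 = -2*650*(2639 + 34672)/212*(-1/486189) - 11/3*1/337197 = -2*650*1/212*37311*(-1/486189) - 11/1011591 = -12126075/53*(-1/486189) - 11/1011591 = 4042025/8589339 - 11/1011591 = 454309069894/965433114261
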